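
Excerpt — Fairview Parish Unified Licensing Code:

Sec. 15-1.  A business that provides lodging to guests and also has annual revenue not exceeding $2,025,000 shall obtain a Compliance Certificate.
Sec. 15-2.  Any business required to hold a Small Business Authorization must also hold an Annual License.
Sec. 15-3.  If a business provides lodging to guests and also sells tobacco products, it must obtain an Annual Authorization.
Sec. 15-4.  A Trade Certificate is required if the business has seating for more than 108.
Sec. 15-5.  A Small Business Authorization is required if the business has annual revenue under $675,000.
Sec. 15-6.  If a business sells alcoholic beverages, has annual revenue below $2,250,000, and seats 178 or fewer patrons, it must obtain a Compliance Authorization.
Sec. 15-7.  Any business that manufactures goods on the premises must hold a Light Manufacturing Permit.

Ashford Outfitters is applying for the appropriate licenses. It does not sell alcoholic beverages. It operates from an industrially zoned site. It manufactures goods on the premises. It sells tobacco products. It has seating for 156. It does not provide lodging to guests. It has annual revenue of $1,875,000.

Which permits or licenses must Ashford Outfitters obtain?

Light Manufacturing Permit, Trade Certificate

Sec. 15-1. does not provide lodging to guests; revenue $1,875,000 ≤ $2,025,000 → Compliance Certificate not required.
Sec. 15-2. Small Business Authorization is not required → no effect.
Sec. 15-3. does not provide lodging to guests; sells tobacco products → Annual Authorization not required.
Sec. 15-4. seating 156 > 108 → Trade Certificate required.
Sec. 15-5. revenue $1,875,000 ≥ $675,000 → Small Business Authorization not required.
Sec. 15-6. does not sell alcoholic beverages; revenue $1,875,000 < $2,250,000; seating 156 ≤ 178 → Compliance Authorization not required.
Sec. 15-7. manufactures goods on the premises → Light Manufacturing Permit required.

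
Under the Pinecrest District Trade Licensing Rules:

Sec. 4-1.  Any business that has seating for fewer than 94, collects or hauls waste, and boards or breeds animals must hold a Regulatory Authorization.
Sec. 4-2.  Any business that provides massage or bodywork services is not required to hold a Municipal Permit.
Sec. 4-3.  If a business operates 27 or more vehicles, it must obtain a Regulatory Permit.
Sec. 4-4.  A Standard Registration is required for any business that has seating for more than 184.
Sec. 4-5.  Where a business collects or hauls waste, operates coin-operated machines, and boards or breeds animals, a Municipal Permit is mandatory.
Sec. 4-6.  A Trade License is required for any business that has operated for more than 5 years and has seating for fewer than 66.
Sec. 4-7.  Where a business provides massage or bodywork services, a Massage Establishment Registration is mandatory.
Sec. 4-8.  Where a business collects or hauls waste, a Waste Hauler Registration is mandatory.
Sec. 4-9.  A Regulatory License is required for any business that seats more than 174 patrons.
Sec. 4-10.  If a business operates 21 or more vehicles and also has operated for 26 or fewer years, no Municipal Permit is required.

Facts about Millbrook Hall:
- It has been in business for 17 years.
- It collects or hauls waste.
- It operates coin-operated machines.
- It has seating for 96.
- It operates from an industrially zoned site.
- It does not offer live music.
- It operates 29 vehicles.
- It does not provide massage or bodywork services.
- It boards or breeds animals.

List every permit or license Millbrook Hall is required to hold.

Regulatory Permit, Waste Hauler Registration

Sec. 4-1. seating 96 ≥ 94; collects or hauls waste; boards or breeds animals → Regulatory Authorization not required.
Sec. 4-2. does not provide massage or bodywork services → Municipal Permit exemption does not apply.
Sec. 4-3. vehicles 29 ≥ 27 → Regulatory Permit required.
Sec. 4-4. seating 96 ≤ 184 → Standard Registration not required.
Sec. 4-5. collects or hauls waste; operates coin-operated machines; boards or breeds animals → Municipal Permit required.
Sec. 4-6. years in business 17 > 5; seating 96 ≥ 66 → Trade License not required.
Sec. 4-7. does not provide massage or bodywork services → Massage Establishment Registration not required.
Sec. 4-8. collects or hauls waste → Waste Hauler Registration required.
Sec. 4-9. seating 96 ≤ 174 → Regulatory License not required.
Sec. 4-10. vehicles 29 ≥ 21; years in business 17 ≤ 26 → exempt from Municipal Permit.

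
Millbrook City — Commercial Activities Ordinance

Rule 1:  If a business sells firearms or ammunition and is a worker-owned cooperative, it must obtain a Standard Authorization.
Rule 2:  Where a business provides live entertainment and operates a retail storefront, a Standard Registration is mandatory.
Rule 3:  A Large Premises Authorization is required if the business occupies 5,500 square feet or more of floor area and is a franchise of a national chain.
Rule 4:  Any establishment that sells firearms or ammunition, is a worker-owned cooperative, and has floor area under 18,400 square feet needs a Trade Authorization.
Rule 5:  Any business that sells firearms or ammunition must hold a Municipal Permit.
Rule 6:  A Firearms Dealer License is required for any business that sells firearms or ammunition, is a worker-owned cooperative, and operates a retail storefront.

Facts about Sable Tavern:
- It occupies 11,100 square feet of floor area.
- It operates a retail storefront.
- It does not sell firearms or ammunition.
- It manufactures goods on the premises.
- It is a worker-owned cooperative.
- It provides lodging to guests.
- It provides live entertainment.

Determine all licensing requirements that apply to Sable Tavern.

Rule 1: does not sell firearms or ammunition; is a worker-owned cooperative → Standard Authorization not required.
Rule 2: provides live entertainment; operates a retail storefront → Standard Registration required.
Rule 3: floor area 11,100 square feet ≥ 5,500 square feet; is a worker-owned cooperative (not: is a franchise of a national chain) → Large Premises Authorization not required.
Rule 4: does not sell firearms or ammunition; is a worker-owned cooperative; floor area 11,100 square feet < 18,400 square feet → Trade Authorization not required.
Rule 5: does not sell firearms or ammunition → Municipal Permit not required.
Rule 6: does not sell firearms or ammunition; is a worker-owned cooperative; operates a retail storefront → Firearms Dealer License not required.

Standard Registration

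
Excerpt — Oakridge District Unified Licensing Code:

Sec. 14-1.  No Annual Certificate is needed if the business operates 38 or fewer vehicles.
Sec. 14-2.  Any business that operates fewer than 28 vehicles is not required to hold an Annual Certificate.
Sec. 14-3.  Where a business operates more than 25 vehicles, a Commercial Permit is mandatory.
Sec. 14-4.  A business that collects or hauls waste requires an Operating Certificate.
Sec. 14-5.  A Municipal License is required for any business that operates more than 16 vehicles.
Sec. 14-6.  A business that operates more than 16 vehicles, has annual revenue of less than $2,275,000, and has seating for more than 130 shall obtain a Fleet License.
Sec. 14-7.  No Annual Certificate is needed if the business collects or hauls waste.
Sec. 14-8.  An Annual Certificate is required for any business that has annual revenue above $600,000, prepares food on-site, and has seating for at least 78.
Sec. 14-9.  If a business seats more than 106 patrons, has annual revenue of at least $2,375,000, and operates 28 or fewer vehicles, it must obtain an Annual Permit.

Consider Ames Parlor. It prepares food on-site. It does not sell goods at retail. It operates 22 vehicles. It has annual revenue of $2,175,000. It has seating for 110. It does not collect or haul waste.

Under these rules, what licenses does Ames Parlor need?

Sec. 14-1. vehicles 22 ≤ 38 → exempt from Annual Certificate.
Sec. 14-2. vehicles 22 < 28 → exempt from Annual Certificate.
Sec. 14-3. vehicles 22 ≤ 25 → Commercial Permit not required.
Sec. 14-4. does not collect or haul waste → Operating Certificate not required.
Sec. 14-5. vehicles 22 > 16 → Municipal License required.
Sec. 14-6. vehicles 22 > 16; revenue $2,175,000 < $2,275,000; seating 110 ≤ 130 → Fleet License not required.
Sec. 14-7. does not collect or haul waste → Annual Certificate exemption does not apply.
Sec. 14-8. revenue $2,175,000 > $600,000; prepares food on-site; seating 110 ≥ 78 → Annual Certificate required.
Sec. 14-9. seating 110 > 106; revenue $2,175,000 < $2,375,000; vehicles 22 ≤ 28 → Annual Permit not required.

Municipal License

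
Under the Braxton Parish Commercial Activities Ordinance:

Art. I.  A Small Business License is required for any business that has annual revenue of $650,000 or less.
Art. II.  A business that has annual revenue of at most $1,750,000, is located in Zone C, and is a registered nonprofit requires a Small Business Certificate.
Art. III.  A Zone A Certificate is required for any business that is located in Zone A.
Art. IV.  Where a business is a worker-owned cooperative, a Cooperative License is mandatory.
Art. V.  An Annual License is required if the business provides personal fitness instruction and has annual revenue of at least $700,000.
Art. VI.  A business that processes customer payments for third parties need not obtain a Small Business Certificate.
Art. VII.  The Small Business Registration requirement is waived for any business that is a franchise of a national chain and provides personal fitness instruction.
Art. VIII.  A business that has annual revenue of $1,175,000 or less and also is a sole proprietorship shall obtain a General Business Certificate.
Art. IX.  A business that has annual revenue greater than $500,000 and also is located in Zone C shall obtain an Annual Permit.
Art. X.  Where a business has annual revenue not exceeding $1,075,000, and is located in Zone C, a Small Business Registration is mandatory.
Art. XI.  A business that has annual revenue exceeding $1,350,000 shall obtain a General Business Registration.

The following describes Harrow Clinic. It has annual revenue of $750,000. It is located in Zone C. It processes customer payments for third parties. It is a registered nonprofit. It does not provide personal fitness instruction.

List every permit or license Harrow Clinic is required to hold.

Annual Permit, Small Business Registration

Art. I. revenue $750,000 > $650,000 → Small Business License not required.
Art. II. revenue $750,000 ≤ $1,750,000; is located in Zone C; is a registered nonprofit → Small Business Certificate required.
Art. III. is located in Zone C (not: is located in Zone A) → Zone A Certificate not required.
Art. IV. is a registered nonprofit (not: is a worker-owned cooperative) → Cooperative License not required.
Art. V. does not provide personal fitness instruction; revenue $750,000 ≥ $700,000 → Annual License not required.
Art. VI. processes customer payments for third parties → exempt from Small Business Certificate.
Art. VII. is a registered nonprofit (not: is a franchise of a national chain); does not provide personal fitness instruction → Small Business Registration exemption does not apply.
Art. VIII. revenue $750,000 ≤ $1,175,000; is a registered nonprofit (not: is a sole proprietorship) → General Business Certificate not required.
Art. IX. revenue $750,000 > $500,000; is located in Zone C → Annual Permit required.
Art. X. revenue $750,000 ≤ $1,075,000; is located in Zone C → Small Business Registration required.
Art. XI. revenue $750,000 ≤ $1,350,000 → General Business Registration not required.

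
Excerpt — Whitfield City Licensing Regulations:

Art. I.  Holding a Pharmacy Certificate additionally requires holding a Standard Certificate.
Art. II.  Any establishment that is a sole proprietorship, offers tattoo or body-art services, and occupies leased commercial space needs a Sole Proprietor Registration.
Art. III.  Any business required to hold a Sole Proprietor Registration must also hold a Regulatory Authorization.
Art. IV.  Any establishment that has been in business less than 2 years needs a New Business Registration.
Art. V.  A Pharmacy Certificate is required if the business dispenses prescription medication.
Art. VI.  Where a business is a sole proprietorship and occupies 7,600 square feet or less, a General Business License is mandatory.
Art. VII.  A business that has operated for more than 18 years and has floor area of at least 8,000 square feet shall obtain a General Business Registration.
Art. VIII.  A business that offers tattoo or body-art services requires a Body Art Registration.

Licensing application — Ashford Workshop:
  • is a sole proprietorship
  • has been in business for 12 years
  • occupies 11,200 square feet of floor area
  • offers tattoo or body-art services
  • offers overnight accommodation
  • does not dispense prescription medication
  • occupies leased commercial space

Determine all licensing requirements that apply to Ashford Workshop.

Art. I. Pharmacy Certificate is not required → no effect.
Art. II. is a sole proprietorship; offers tattoo or body-art services; occupies leased commercial space → Sole Proprietor Registration required.
Art. III. Sole Proprietor Registration is required → Regulatory Authorization also required.
Art. IV. years in business 12 ≥ 2 → New Business Registration not required.
Art. V. does not dispense prescription medication → Pharmacy Certificate not required.
Art. VI. is a sole proprietorship; floor area 11,200 square feet > 7,600 square feet → General Business License not required.
Art. VII. years in business 12 ≤ 18; floor area 11,200 square feet ≥ 8,000 square feet → General Business Registration not required.
Art. VIII. offers tattoo or body-art services → Body Art Registration required.

Body Art Registration, Regulatory Authorization, Sole Proprietor Registration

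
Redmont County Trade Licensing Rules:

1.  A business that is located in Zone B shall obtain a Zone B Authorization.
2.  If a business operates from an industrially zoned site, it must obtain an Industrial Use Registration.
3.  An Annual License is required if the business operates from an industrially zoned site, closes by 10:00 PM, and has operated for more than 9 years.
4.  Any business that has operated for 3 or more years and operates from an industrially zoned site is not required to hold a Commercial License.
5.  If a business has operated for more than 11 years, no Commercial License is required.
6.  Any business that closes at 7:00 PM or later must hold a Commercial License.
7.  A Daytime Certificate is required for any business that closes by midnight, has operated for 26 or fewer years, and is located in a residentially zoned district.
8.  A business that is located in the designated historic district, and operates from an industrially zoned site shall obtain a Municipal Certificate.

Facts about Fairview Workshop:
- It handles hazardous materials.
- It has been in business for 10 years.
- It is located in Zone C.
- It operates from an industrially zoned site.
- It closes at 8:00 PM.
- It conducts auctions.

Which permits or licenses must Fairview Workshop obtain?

Annual License, Industrial Use Registration

1. is located in Zone C (not: is located in Zone B) → Zone B Authorization not required.
2. operates from an industrially zoned site → Industrial Use Registration required.
3. operates from an industrially zoned site; closes 8:00 PM, at/before 10:00 PM; years in business 10 > 9 → Annual License required.
4. years in business 10 ≥ 3; operates from an industrially zoned site → exempt from Commercial License.
5. years in business 10 ≤ 11 → Commercial License exemption does not apply.
6. closes 8:00 PM, after 7:00 PM → Commercial License required.
7. closes 8:00 PM, at/before midnight; years in business 10 ≤ 26; is located in Zone C (not: is located in a residentially zoned district) → Daytime Certificate not required.
8. is located in Zone C (not: is located in the designated historic district); operates from an industrially zoned site → Municipal Certificate not required.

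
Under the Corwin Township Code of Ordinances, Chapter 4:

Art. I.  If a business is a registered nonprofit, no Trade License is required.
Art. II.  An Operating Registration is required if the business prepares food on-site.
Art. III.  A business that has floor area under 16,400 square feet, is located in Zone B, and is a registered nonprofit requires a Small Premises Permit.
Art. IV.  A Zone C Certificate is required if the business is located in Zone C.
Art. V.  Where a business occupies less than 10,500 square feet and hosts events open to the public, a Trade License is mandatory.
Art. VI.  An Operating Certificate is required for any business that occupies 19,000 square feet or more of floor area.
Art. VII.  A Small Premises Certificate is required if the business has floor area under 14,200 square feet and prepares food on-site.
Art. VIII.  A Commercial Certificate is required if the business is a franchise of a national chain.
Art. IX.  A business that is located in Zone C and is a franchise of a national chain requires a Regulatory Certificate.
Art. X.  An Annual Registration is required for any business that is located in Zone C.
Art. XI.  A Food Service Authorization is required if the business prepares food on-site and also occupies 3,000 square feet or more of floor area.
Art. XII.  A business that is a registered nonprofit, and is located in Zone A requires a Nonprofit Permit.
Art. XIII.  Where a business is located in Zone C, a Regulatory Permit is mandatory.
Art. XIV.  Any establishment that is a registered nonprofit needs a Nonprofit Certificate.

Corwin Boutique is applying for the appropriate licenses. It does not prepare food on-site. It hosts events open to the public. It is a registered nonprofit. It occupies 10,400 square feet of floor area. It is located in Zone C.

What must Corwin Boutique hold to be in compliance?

Annual Registration, Nonprofit Certificate, Regulatory Permit, Zone C Certificate

Art. I. is a registered nonprofit → exempt from Trade License.
Art. II. does not prepare food on-site → Operating Registration not required.
Art. III. floor area 10,400 square feet < 16,400 square feet; is located in Zone C (not: is located in Zone B); is a registered nonprofit → Small Premises Permit not required.
Art. IV. is located in Zone C → Zone C Certificate required.
Art. V. floor area 10,400 square feet < 10,500 square feet; hosts events open to the public → Trade License required.
Art. VI. floor area 10,400 square feet < 19,000 square feet → Operating Certificate not required.
Art. VII. floor area 10,400 square feet < 14,200 square feet; does not prepare food on-site → Small Premises Certificate not required.
Art. VIII. is a registered nonprofit (not: is a franchise of a national chain) → Commercial Certificate not required.
Art. IX. is located in Zone C; is a registered nonprofit (not: is a franchise of a national chain) → Regulatory Certificate not required.
Art. X. is located in Zone C → Annual Registration required.
Art. XI. does not prepare food on-site; floor area 10,400 square feet ≥ 3,000 square feet → Food Service Authorization not required.
Art. XII. is a registered nonprofit; is located in Zone C (not: is located in Zone A) → Nonprofit Permit not required.
Art. XIII. is located in Zone C → Regulatory Permit required.
Art. XIV. is a registered nonprofit → Nonprofit Certificate required.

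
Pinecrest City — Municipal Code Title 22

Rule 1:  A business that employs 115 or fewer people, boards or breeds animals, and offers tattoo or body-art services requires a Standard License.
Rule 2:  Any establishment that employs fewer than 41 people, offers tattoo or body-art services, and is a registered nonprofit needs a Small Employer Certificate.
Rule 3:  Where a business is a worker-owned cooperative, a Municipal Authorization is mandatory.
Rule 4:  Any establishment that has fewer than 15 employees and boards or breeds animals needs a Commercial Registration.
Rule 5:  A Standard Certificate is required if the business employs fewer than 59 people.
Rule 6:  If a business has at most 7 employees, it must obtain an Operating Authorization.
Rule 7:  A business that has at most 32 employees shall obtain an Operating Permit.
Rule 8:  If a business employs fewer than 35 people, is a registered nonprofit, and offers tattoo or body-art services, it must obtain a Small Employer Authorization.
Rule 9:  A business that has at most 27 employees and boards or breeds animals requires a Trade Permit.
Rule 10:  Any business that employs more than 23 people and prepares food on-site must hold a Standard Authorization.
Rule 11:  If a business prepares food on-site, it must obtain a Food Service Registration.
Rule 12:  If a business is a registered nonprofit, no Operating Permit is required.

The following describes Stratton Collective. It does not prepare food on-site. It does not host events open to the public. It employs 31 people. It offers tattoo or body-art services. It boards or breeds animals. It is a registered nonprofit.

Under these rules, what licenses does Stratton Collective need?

Small Employer Authorization, Small Employer Certificate, Standard Certificate, Standard License

Rule 1: employees 31 ≤ 115; boards or breeds animals; offers tattoo or body-art services → Standard License required.
Rule 2: employees 31 < 41; offers tattoo or body-art services; is a registered nonprofit → Small Employer Certificate required.
Rule 3: is a registered nonprofit (not: is a worker-owned cooperative) → Municipal Authorization not required.
Rule 4: employees 31 ≥ 15; boards or breeds animals → Commercial Registration not required.
Rule 5: employees 31 < 59 → Standard Certificate required.
Rule 6: employees 31 > 7 → Operating Authorization not required.
Rule 7: employees 31 ≤ 32 → Operating Permit required.
Rule 8: employees 31 < 35; is a registered nonprofit; offers tattoo or body-art services → Small Employer Authorization required.
Rule 9: employees 31 > 27; boards or breeds animals → Trade Permit not required.
Rule 10: employees 31 > 23; does not prepare food on-site → Standard Authorization not required.
Rule 11: does not prepare food on-site → Food Service Registration not required.
Rule 12: is a registered nonprofit → exempt from Operating Permit.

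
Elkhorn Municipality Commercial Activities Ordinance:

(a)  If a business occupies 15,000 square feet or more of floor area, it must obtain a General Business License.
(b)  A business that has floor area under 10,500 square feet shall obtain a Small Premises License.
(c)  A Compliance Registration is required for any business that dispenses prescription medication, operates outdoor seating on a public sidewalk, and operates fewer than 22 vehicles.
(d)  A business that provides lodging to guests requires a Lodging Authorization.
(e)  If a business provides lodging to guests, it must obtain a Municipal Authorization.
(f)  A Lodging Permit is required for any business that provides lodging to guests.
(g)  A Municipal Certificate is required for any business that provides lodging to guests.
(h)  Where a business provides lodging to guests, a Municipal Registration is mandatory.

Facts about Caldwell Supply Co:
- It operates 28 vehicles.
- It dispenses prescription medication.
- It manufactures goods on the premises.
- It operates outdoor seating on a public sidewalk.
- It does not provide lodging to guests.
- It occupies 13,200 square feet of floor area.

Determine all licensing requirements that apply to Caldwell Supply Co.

(a) floor area 13,200 square feet < 15,000 square feet → General Business License not required.
(b) floor area 13,200 square feet ≥ 10,500 square feet → Small Premises License not required.
(c) dispenses prescription medication; operates outdoor seating on a public sidewalk; vehicles 28 ≥ 22 → Compliance Registration not required.
(d) does not provide lodging to guests → Lodging Authorization not required.
(e) does not provide lodging to guests → Municipal Authorization not required.
(f) does not provide lodging to guests → Lodging Permit not required.
(g) does not provide lodging to guests → Municipal Certificate not required.
(h) does not provide lodging to guests → Municipal Registration not required.

None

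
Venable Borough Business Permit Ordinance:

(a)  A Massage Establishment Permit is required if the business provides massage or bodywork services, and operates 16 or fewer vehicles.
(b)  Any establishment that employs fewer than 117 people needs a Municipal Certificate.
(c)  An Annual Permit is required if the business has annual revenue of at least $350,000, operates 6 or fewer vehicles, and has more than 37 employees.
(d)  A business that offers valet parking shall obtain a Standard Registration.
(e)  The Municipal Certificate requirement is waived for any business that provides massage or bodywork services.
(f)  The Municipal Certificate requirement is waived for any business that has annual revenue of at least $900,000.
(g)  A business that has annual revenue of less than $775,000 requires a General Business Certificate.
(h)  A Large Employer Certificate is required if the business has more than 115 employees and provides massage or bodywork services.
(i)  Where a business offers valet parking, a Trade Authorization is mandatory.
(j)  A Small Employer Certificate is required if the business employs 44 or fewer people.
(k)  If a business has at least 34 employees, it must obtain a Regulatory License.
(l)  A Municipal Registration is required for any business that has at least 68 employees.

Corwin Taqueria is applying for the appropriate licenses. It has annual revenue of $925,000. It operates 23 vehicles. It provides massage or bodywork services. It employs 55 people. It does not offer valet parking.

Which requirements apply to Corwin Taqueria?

Regulatory License

(a) provides massage or bodywork services; vehicles 23 > 16 → Massage Establishment Permit not required.
(b) employees 55 < 117 → Municipal Certificate required.
(c) revenue $925,000 ≥ $350,000; vehicles 23 > 6; employees 55 > 37 → Annual Permit not required.
(d) does not offer valet parking → Standard Registration not required.
(e) provides massage or bodywork services → exempt from Municipal Certificate.
(f) revenue $925,000 ≥ $900,000 → exempt from Municipal Certificate.
(g) revenue $925,000 ≥ $775,000 → General Business Certificate not required.
(h) employees 55 ≤ 115; provides massage or bodywork services → Large Employer Certificate not required.
(i) does not offer valet parking → Trade Authorization not required.
(j) employees 55 > 44 → Small Employer Certificate not required.
(k) employees 55 ≥ 34 → Regulatory License required.
(l) employees 55 < 68 → Municipal Registration not required.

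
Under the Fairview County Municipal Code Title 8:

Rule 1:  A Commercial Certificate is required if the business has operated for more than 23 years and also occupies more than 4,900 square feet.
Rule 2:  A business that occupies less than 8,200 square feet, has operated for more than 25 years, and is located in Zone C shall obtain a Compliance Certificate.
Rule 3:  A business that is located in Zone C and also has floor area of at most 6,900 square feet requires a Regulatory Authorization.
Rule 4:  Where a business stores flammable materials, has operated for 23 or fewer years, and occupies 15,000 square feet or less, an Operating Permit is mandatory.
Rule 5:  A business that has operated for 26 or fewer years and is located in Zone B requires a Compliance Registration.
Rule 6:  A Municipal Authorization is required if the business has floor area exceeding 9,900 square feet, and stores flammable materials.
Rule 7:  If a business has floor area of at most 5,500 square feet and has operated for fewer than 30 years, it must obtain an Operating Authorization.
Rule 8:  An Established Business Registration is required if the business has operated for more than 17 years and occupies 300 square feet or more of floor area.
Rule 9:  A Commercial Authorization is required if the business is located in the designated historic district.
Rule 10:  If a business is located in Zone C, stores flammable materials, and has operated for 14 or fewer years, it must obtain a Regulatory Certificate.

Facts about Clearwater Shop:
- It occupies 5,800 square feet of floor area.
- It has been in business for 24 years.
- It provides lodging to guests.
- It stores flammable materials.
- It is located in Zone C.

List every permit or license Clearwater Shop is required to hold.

Commercial Certificate, Established Business Registration, Regulatory Authorization

Rule 1: years in business 24 > 23; floor area 5,800 square feet > 4,900 square feet → Commercial Certificate required.
Rule 2: floor area 5,800 square feet < 8,200 square feet; years in business 24 ≤ 25; is located in Zone C → Compliance Certificate not required.
Rule 3: is located in Zone C; floor area 5,800 square feet ≤ 6,900 square feet → Regulatory Authorization required.
Rule 4: stores flammable materials; years in business 24 > 23; floor area 5,800 square feet ≤ 15,000 square feet → Operating Permit not required.
Rule 5: years in business 24 ≤ 26; is located in Zone C (not: is located in Zone B) → Compliance Registration not required.
Rule 6: floor area 5,800 square feet ≤ 9,900 square feet; stores flammable materials → Municipal Authorization not required.
Rule 7: floor area 5,800 square feet > 5,500 square feet; years in business 24 < 30 → Operating Authorization not required.
Rule 8: years in business 24 > 17; floor area 5,800 square feet ≥ 300 square feet → Established Business Registration required.
Rule 9: is located in Zone C (not: is located in the designated historic district) → Commercial Authorization not required.
Rule 10: is located in Zone C; stores flammable materials; years in business 24 > 14 → Regulatory Certificate not required.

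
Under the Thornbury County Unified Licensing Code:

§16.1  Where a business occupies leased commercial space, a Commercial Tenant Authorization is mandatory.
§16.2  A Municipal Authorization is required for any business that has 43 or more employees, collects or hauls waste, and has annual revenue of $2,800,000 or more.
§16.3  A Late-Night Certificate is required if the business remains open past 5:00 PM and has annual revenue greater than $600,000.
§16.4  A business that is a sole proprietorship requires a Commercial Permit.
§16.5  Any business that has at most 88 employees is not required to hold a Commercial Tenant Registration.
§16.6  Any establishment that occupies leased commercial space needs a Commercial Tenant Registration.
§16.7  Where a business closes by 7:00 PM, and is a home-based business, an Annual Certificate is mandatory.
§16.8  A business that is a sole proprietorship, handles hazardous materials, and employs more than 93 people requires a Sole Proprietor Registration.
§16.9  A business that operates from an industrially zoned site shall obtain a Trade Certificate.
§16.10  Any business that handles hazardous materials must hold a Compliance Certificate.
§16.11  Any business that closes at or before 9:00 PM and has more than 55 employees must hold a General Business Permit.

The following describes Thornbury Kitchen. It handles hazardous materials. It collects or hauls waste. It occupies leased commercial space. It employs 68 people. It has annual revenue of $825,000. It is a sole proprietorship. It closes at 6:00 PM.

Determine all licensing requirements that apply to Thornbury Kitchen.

§16.1 occupies leased commercial space → Commercial Tenant Authorization required.
§16.2 employees 68 ≥ 43; collects or hauls waste; revenue $825,000 < $2,800,000 → Municipal Authorization not required.
§16.3 closes 6:00 PM, after 5:00 PM; revenue $825,000 > $600,000 → Late-Night Certificate required.
§16.4 is a sole proprietorship → Commercial Permit required.
§16.5 employees 68 ≤ 88 → exempt from Commercial Tenant Registration.
§16.6 occupies leased commercial space → Commercial Tenant Registration required.
§16.7 closes 6:00 PM, at/before 7:00 PM; occupies leased commercial space (not: is a home-based business) → Annual Certificate not required.
§16.8 is a sole proprietorship; handles hazardous materials; employees 68 ≤ 93 → Sole Proprietor Registration not required.
§16.9 occupies leased commercial space (not: operates from an industrially zoned site) → Trade Certificate not required.
§16.10 handles hazardous materials → Compliance Certificate required.
§16.11 closes 6:00 PM, at/before 9:00 PM; employees 68 > 55 → General Business Permit required.

Commercial Permit, Commercial Tenant Authorization, Compliance Certificate, General Business Permit, Late-Night Certificate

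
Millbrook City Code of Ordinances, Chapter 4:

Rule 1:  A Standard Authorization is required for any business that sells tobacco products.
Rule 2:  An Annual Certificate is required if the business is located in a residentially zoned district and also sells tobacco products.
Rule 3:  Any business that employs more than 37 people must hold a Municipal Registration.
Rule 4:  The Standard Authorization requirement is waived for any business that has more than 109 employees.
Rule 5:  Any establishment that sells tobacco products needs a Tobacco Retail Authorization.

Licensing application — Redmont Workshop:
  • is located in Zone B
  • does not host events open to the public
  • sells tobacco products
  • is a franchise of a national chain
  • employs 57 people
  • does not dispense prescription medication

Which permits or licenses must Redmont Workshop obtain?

Rule 1: sells tobacco products → Standard Authorization required.
Rule 2: is located in Zone B (not: is located in a residentially zoned district); sells tobacco products → Annual Certificate not required.
Rule 3: employees 57 > 37 → Municipal Registration required.
Rule 4: employees 57 ≤ 109 → Standard Authorization exemption does not apply.
Rule 5: sells tobacco products → Tobacco Retail Authorization required.

Municipal Registration, Standard Authorization, Tobacco Retail Authorization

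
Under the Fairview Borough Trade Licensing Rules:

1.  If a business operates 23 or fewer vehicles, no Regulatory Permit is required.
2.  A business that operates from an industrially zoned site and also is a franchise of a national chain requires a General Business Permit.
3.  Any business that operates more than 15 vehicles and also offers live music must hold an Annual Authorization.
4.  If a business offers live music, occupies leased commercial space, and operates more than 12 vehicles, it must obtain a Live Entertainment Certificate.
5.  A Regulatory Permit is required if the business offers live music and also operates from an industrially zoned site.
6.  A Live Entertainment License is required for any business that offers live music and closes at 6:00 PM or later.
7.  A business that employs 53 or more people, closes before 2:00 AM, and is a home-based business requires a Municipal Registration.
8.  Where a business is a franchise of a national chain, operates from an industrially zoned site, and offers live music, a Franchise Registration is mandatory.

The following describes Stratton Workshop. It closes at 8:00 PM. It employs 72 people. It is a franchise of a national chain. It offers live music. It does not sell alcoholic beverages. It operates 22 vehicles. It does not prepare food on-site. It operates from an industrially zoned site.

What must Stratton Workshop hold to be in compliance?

Annual Authorization, Franchise Registration, General Business Permit, Live Entertainment License

1. vehicles 22 ≤ 23 → exempt from Regulatory Permit.
2. operates from an industrially zoned site; is a franchise of a national chain → General Business Permit required.
3. vehicles 22 > 15; offers live music → Annual Authorization required.
4. offers live music; operates from an industrially zoned site (not: occupies leased commercial space); vehicles 22 > 12 → Live Entertainment Certificate not required.
5. offers live music; operates from an industrially zoned site → Regulatory Permit required.
6. offers live music; closes 8:00 PM, after 6:00 PM → Live Entertainment License required.
7. employees 72 ≥ 53; closes 8:00 PM, at/before 2:00 AM; operates from an industrially zoned site (not: is a home-based business) → Municipal Registration not required.
8. is a franchise of a national chain; operates from an industrially zoned site; offers live music → Franchise Registration required.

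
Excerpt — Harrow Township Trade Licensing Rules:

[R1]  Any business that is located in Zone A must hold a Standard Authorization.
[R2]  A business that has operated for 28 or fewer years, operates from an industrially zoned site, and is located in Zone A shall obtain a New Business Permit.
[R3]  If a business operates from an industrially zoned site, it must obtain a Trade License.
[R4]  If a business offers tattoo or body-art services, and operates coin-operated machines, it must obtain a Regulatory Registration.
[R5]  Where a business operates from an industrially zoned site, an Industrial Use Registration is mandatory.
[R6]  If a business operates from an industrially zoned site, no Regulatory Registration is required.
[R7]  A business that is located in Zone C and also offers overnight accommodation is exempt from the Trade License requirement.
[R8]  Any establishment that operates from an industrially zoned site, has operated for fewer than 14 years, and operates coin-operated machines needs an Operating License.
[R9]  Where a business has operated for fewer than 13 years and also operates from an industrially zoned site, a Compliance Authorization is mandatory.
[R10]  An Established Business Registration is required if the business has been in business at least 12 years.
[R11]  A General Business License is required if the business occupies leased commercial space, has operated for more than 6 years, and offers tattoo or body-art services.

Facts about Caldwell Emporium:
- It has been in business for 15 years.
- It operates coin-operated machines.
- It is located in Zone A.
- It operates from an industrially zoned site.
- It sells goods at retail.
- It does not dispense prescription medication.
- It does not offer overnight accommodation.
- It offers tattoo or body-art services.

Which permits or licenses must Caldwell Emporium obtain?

Established Business Registration, Industrial Use Registration, New Business Permit, Standard Authorization, Trade License

[R1] is located in Zone A → Standard Authorization required.
[R2] years in business 15 ≤ 28; operates from an industrially zoned site; is located in Zone A → New Business Permit required.
[R3] operates from an industrially zoned site → Trade License required.
[R4] offers tattoo or body-art services; operates coin-operated machines → Regulatory Registration required.
[R5] operates from an industrially zoned site → Industrial Use Registration required.
[R6] operates from an industrially zoned site → exempt from Regulatory Registration.
[R7] is located in Zone A (not: is located in Zone C); does not offer overnight accommodation → Trade License exemption does not apply.
[R8] operates from an industrially zoned site; years in business 15 ≥ 14; operates coin-operated machines → Operating License not required.
[R9] years in business 15 ≥ 13; operates from an industrially zoned site → Compliance Authorization not required.
[R10] years in business 15 ≥ 12 → Established Business Registration required.
[R11] operates from an industrially zoned site (not: occupies leased commercial space); years in business 15 > 6; offers tattoo or body-art services → General Business License not required.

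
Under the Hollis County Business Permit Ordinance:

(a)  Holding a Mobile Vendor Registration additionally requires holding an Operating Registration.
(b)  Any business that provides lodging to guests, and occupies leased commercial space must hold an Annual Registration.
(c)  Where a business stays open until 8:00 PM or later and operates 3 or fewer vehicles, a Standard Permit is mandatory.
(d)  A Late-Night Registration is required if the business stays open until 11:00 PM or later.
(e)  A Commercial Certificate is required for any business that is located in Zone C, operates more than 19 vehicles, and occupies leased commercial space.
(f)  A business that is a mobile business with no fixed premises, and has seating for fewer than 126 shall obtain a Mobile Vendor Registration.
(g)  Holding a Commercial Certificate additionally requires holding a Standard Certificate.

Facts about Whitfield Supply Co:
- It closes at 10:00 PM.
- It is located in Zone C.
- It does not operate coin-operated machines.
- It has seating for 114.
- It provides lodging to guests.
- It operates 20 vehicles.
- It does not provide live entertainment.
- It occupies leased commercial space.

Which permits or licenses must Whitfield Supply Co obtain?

Annual Registration, Commercial Certificate, Standard Certificate

(a) Mobile Vendor Registration is not required → no effect.
(b) provides lodging to guests; occupies leased commercial space → Annual Registration required.
(c) closes 10:00 PM, after 8:00 PM; vehicles 20 > 3 → Standard Permit not required.
(d) closes 10:00 PM, at/before 11:00 PM → Late-Night Registration not required.
(e) is located in Zone C; vehicles 20 > 19; occupies leased commercial space → Commercial Certificate required.
(f) occupies leased commercial space (not: is a mobile business with no fixed premises); seating 114 < 126 → Mobile Vendor Registration not required.
(g) Commercial Certificate is required → Standard Certificate also required.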